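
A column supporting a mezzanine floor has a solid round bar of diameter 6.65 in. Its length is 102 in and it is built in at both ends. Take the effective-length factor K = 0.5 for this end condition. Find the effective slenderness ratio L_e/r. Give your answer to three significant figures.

λ ≈ 30.7

For a solid circle r = d/4 = 6.65/4 = 1.662 in
L_e = K·L = 0.5 × 102 = 51.00 in
λ = L_e / r_min = 51.000 / 1.663 = 30.7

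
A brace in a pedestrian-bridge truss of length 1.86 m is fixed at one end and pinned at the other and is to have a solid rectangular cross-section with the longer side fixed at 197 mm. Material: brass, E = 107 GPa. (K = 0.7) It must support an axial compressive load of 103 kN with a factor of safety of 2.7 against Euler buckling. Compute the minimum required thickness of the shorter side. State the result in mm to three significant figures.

Required P_cr = n·P = 2.7 × 103 = 278.1 kN
L_e = K·L = 0.7 × 1.86 = 1.302 m
Required I = P_cr·L_e²/(π²E) = 2.781×10^5 × 1.302² / (π² × 1.07×10^11) = 4.464×10^-7 m⁴
I_req = 4.464×10^5 mm⁴
Rectangle, weak axis: I_min = h·b³/12 with h = 197 mm fixed  ⇒  b = (12I/h)^(1/3) = 30.1 mm

b ≈ 30.1 mm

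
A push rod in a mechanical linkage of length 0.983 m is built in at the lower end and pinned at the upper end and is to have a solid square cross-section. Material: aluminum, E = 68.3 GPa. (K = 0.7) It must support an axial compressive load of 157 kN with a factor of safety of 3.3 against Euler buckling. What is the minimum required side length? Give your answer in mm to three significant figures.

Required P_cr = n·P = 3.3 × 157 = 518.1 kN
L_e = K·L = 0.7 × 0.983 = 0.6881 m
Required I = P_cr·L_e²/(π²E) = 5.181×10^5 × 0.6881² / (π² × 6.83×10^10) = 3.639×10^-7 m⁴
I_req = 3.639×10^5 mm⁴
Solid square: I = a⁴/12  ⇒  a = (12I)^(1/4) = (12×3.639×10^5)^(1/4) = 45.7 mm

a ≈ 45.7 mm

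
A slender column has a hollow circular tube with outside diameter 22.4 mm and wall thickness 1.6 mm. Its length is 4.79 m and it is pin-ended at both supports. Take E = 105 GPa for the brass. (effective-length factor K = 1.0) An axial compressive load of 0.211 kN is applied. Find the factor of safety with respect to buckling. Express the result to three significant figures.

Inner diameter d_i = 22.4 − 2×1.6 = 19.20 mm
I = π(d_o⁴ − d_i⁴)/64 = π(22.4⁴ − 19.20⁴)/64 = 5.688×10^3 mm⁴
I = 5.688×10^3 mm⁴ = 5.688×10^-9 m⁴
Effective length L_e = K·L = 1 × 4.79 = 4.790 m
P_cr = π²EI / L_e² = π² × 105×10⁹ × 5.688×10^-9 / 4.790² = 256.9 N
Factor of safety n = P_cr / P = 0.25689 / 0.211 = 1.22

n ≈ 1.22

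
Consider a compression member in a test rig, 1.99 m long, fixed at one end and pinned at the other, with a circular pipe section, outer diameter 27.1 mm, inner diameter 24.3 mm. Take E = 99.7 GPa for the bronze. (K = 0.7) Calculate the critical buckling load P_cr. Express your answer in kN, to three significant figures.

d_o = 27.1 mm, d_i = 24.3 mm
I = π(d_o⁴ − d_i⁴)/64 = π(27.1⁴ − 24.30⁴)/64 = 9.360×10^3 mm⁴
I = 9.360×10^3 mm⁴ = 9.360×10^-9 m⁴
Effective length L_e = K·L = 0.7 × 1.99 = 1.393 m
P_cr = π²EI / L_e² = π² × 99.7×10⁹ × 9.360×10^-9 / 1.393² = 4.746×10^3 N

P_cr ≈ 4.75 kN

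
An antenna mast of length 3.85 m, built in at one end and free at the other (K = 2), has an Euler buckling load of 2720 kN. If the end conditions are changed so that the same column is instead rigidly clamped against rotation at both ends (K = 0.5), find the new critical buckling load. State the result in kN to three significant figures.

P_cr ≈ 43500 kN

P_cr ∝ 1/K², so P_cr,new = P_cr,old × (K_old/K_new)² = 2720 × (2/0.5)²
= 2720 × 16.00 = 43500 kN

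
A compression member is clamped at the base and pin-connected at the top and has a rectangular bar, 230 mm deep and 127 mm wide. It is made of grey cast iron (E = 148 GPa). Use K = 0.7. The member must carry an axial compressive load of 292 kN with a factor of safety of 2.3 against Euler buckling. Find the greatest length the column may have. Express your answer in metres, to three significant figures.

Buckling occurs about the weak axis: I_min = h·b³/12 with b = 127 mm (the shorter side).
I_min = 230×127³/12 = 3.926×10^7 mm⁴
I = 3.926×10^-5 m⁴
Required critical load P_cr = n·P = 2.3 × 292 = 671.6 kN = 6.716×10^5 N
From P_cr = π²EI/(K·L)²:  L = (1/K)·√(π²EI/P_cr) = (1/0.7)·√(π²×1.48×10^11×3.926×10^-5/6.716×10^5)
L = 13.2 m

L_max ≈ 13.2 m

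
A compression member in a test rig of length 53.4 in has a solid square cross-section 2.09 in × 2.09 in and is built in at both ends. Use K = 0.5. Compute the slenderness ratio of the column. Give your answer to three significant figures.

λ ≈ 44.3

For a square r = a/√12 = 2.09/√12 = 0.6033 in
L_e = K·L = 0.5 × 53.4 = 26.70 in
λ = L_e / r_min = 26.700 / 0.6033 = 44.3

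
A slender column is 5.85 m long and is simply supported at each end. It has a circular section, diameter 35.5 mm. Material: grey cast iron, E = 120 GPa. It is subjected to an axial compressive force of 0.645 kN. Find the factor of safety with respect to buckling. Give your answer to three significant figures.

I = πd⁴/64 = π×35.5⁴/64 = 7.796×10^4 mm⁴
I = 7.796×10^4 mm⁴ = 7.796×10^-8 m⁴
Effective length L_e = K·L = 1 × 5.85 = 5.850 m
P_cr = π²EI / L_e² = π² × 120×10⁹ × 7.796×10^-8 / 5.850² = 2.698×10^3 N
Factor of safety n = P_cr / P = 2.6981 / 0.645 = 4.18

n ≈ 4.18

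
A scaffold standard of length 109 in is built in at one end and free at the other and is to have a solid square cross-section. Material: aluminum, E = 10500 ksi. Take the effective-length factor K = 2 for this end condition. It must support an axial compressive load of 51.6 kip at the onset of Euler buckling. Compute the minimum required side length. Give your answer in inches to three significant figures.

a ≈ 4.11 in

L_e = K·L = 2 × 109 = 218.0 in
Required I = P_cr·L_e²/(π²E) = 5.160×10^4 × 218.0² / (π² × 1.05×10^7) = 23.66 in⁴
Solid square: I = a⁴/12  ⇒  a = (12I)^(1/4) = (12×23.66)^(1/4) = 4.11 in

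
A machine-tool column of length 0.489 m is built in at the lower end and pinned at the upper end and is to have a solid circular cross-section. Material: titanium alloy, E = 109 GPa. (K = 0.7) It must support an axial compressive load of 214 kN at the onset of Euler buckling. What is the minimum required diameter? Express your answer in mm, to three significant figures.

d ≈ 26.3 mm

L_e = K·L = 0.7 × 0.489 = 0.3423 m
Required I = P_cr·L_e²/(π²E) = 2.140×10^5 × 0.3423² / (π² × 1.09×10^11) = 2.331×10^-8 m⁴
I_req = 2.331×10^4 mm⁴
Solid circle: I = πd⁴/64  ⇒  d = (64I/π)^(1/4) = (64×2.331×10^4/π)^(1/4) = 26.3 mm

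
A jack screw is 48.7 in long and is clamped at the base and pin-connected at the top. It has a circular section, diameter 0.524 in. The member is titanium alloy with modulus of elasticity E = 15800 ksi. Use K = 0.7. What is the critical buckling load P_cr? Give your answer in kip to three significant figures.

P_cr ≈ 0.497 kip

I = πd⁴/64 = π×0.524⁴/64 = 3.701×10^-3 in⁴
Effective length L_e = K·L = 0.7 × 48.7 = 34.09 in
P_cr = π²EI / L_e² = π² × 15800×10³ × 3.701×10^-3 / 34.09² = 496.6 lb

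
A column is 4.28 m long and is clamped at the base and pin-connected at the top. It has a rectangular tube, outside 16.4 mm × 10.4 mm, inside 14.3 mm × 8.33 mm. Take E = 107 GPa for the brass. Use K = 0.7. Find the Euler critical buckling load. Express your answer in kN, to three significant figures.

P_cr ≈ 0.0998 kN

Weak-axis I_min = (h_o·b_o³ − h_i·b_i³)/12 with b_o = 10.4, b_i = 8.330 mm (shorter outer/inner sides).
I_min = (16.4×10.4³ − 14.30×8.330³)/12 = 848.5 mm⁴
I = 848.5 mm⁴ = 8.485×10^-10 m⁴
Effective length L_e = K·L = 0.7 × 4.28 = 2.996 m
P_cr = π²EI / L_e² = π² × 107×10⁹ × 8.485×10^-10 / 2.996² = 99.83 N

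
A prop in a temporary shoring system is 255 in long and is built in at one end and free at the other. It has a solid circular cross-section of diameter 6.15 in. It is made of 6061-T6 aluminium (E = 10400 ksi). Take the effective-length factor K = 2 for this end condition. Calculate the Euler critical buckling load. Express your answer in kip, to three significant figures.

P_cr ≈ 27.7 kip

I = πd⁴/64 = π×6.15⁴/64 = 70.22 in⁴
Effective length L_e = K·L = 2 × 255 = 510.0 in
P_cr = π²EI / L_e² = π² × 10400×10³ × 70.22 / 510.0² = 2.771×10^4 lb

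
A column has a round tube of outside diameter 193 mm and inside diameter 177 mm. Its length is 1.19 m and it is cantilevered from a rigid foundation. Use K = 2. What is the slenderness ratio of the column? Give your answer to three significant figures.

λ ≈ 36.4

d_o = 193 mm, d_i = 177 mm
I = π(d_o⁴ − d_i⁴)/64 = π(193⁴ − 177.0⁴)/64 = 1.993×10^7 mm⁴
A = 4.650×10^3 mm²;  r_min = √(I/A) = √(1.993×10^7/4.650×10^3) = 65.47 mm
L_e = K·L = 2 × 1.19 m = 2.380 m = 2380.0 mm
λ = L_e / r_min = 2380.0 / 65.47 = 36.4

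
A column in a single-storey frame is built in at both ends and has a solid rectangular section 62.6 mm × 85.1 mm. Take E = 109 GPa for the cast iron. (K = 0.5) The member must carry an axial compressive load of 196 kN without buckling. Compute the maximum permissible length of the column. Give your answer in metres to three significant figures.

Buckling occurs about the weak axis: I_min = h·b³/12 with b = 62.6 mm (the shorter side).
I_min = 85.1×62.6³/12 = 1.740×10^6 mm⁴
I = 1.740×10^-6 m⁴
At the buckling limit P_cr = P = 1.960×10^5 N
From P_cr = π²EI/(K·L)²:  L = (1/K)·√(π²EI/P_cr) = (1/0.5)·√(π²×1.09×10^11×1.740×10^-6/1.960×10^5)
L = 6.18 m

L_max ≈ 6.18 m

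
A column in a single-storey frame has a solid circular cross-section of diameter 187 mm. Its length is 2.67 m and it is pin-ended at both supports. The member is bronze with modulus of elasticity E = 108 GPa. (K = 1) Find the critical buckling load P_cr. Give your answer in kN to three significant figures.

I = πd⁴/64 = π×187⁴/64 = 6.003×10^7 mm⁴
I = 6.003×10^7 mm⁴ = 6.003×10^-5 m⁴
Effective length L_e = K·L = 1 × 2.67 = 2.670 m
P_cr = π²EI / L_e² = π² × 108×10⁹ × 6.003×10^-5 / 2.670² = 8.975×10^6 N

P_cr ≈ 8980 kN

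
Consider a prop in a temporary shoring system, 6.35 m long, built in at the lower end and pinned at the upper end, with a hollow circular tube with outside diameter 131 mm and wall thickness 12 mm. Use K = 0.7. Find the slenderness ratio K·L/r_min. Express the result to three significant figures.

λ ≈ 105

Inner diameter d_i = 131 − 2×12 = 107.0 mm
I = π(d_o⁴ − d_i⁴)/64 = π(131⁴ − 107.0⁴)/64 = 8.022×10^6 mm⁴
A = 4.486×10^3 mm²;  r_min = √(I/A) = √(8.022×10^6/4.486×10^3) = 42.29 mm
L_e = K·L = 0.7 × 6.35 m = 4.445 m = 4445.0 mm
λ = L_e / r_min = 4445.0 / 42.29 = 105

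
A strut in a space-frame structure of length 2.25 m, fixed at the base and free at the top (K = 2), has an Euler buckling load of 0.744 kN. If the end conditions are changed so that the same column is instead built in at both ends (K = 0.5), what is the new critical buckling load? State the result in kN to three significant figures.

P_cr ∝ 1/K², so P_cr,new = P_cr,old × (K_old/K_new)² = 0.744 × (2/0.5)²
= 0.744 × 16.00 = 11.9 kN

P_cr ≈ 11.9 kN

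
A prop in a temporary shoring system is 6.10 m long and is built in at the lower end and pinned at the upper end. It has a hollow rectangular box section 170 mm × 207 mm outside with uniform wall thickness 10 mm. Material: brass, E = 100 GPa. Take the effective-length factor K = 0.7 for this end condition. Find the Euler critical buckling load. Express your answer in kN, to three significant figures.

Inner dimensions: h_i = 207 − 2×10 = 187.0 mm, b_i = 170 − 2×10 = 150.0 mm
Weak-axis I_min = (h_o·b_o³ − h_i·b_i³)/12 with b_o = 170, b_i = 150.0 mm (shorter outer/inner sides).
I_min = (207×170³ − 187.0×150.0³)/12 = 3.216×10^7 mm⁴
I = 3.216×10^7 mm⁴ = 3.216×10^-5 m⁴
Effective length L_e = K·L = 0.7 × 6.10 = 4.270 m
P_cr = π²EI / L_e² = π² × 100×10⁹ × 3.216×10^-5 / 4.270² = 1.741×10^6 N

P_cr ≈ 1740 kN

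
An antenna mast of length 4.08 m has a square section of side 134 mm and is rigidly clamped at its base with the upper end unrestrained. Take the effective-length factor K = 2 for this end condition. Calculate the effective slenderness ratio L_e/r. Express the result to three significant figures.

λ ≈ 211

For a square r = a/√12 = 134/√12 = 38.68 mm
L_e = K·L = 2 × 4.08 m = 8.160 m = 8160.0 mm
λ = L_e / r_min = 8160.0 / 38.68 = 211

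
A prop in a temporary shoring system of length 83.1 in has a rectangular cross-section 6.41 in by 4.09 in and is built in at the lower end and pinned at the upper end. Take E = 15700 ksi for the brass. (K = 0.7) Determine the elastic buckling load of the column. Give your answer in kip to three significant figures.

P_cr ≈ 1670 kip

Buckling occurs about the weak axis: I_min = h·b³/12 with b = 4.09 in (the shorter side).
I_min = 6.41×4.09³/12 = 36.55 in⁴
Effective length L_e = K·L = 0.7 × 83.1 = 58.17 in
P_cr = π²EI / L_e² = π² × 15700×10³ × 36.55 / 58.17² = 1.674×10^6 lb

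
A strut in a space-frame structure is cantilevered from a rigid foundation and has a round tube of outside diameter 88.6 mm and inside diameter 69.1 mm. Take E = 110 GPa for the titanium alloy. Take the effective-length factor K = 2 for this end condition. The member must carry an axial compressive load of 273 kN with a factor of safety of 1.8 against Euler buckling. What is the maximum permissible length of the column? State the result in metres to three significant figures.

d_o = 88.6 mm, d_i = 69.1 mm
I = π(d_o⁴ − d_i⁴)/64 = π(88.6⁴ − 69.10⁴)/64 = 1.906×10^6 mm⁴
I = 1.906×10^-6 m⁴
Required critical load P_cr = n·P = 1.8 × 273 = 491.4 kN = 4.914×10^5 N
From P_cr = π²EI/(K·L)²:  L = (1/K)·√(π²EI/P_cr) = (1/2)·√(π²×1.10×10^11×1.906×10^-6/4.914×10^5)
L = 1.03 m

L_max ≈ 1.03 m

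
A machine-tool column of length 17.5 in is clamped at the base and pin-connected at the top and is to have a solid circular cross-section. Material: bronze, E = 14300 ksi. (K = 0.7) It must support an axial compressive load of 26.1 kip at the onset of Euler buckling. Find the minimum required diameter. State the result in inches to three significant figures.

d ≈ 0.867 in

L_e = K·L = 0.7 × 17.5 = 12.25 in
Required I = P_cr·L_e²/(π²E) = 2.610×10^4 × 12.25² / (π² × 1.43×10^7) = 2.775×10^-2 in⁴
Solid circle: I = πd⁴/64  ⇒  d = (64I/π)^(1/4) = (64×2.775×10^-2/π)^(1/4) = 0.867 in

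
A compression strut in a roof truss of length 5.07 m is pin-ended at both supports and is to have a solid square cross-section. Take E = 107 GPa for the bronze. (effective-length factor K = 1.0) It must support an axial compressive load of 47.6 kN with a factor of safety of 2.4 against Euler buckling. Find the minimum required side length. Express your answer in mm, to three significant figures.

a ≈ 76.0 mm

Required P_cr = n·P = 2.4 × 47.6 = 114.2 kN
L_e = K·L = 1 × 5.07 = 5.070 m
Required I = P_cr·L_e²/(π²E) = 1.142×10^5 × 5.070² / (π² × 1.07×10^11) = 2.781×10^-6 m⁴
I_req = 2.781×10^6 mm⁴
Solid square: I = a⁴/12  ⇒  a = (12I)^(1/4) = (12×2.781×10^6)^(1/4) = 76.0 mm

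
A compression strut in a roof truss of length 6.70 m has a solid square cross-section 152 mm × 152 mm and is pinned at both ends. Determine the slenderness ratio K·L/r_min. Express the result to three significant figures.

For a square r = a/√12 = 152/√12 = 43.88 mm
L_e = K·L = 1 × 6.70 m = 6.700 m = 6700.0 mm
λ = L_e / r_min = 6700.0 / 43.88 = 153

λ ≈ 153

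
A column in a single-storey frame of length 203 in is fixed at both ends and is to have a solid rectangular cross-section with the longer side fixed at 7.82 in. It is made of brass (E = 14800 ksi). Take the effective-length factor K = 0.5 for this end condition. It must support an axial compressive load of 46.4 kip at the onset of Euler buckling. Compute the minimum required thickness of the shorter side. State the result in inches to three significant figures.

L_e = K·L = 0.5 × 203 = 101.5 in
Required I = P_cr·L_e²/(π²E) = 4.640×10^4 × 101.5² / (π² × 1.48×10^7) = 3.273 in⁴
Rectangle, weak axis: I_min = h·b³/12 with h = 7.82 in fixed  ⇒  b = (12I/h)^(1/3) = 1.71 in

b ≈ 1.71 in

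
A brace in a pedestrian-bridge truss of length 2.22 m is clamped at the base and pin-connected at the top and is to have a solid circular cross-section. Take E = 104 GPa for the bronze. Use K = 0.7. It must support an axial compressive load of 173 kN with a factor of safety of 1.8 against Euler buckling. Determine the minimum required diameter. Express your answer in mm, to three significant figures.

d ≈ 62.2 mm

Required P_cr = n·P = 1.8 × 173 = 311.4 kN
L_e = K·L = 0.7 × 2.22 = 1.554 m
Required I = P_cr·L_e²/(π²E) = 3.114×10^5 × 1.554² / (π² × 1.04×10^11) = 7.326×10^-7 m⁴
I_req = 7.326×10^5 mm⁴
Solid circle: I = πd⁴/64  ⇒  d = (64I/π)^(1/4) = (64×7.326×10^5/π)^(1/4) = 62.2 mm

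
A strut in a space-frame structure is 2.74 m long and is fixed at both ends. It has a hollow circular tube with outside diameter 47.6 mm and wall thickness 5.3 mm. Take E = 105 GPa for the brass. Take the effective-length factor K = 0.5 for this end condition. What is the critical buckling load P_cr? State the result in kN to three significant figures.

Inner diameter d_i = 47.6 − 2×5.3 = 37.00 mm
I = π(d_o⁴ − d_i⁴)/64 = π(47.6⁴ − 37.00⁴)/64 = 1.600×10^5 mm⁴
I = 1.600×10^5 mm⁴ = 1.600×10^-7 m⁴
Effective length L_e = K·L = 0.5 × 2.74 = 1.370 m
P_cr = π²EI / L_e² = π² × 105×10⁹ × 1.600×10^-7 / 1.370² = 8.834×10^4 N

P_cr ≈ 88.3 kN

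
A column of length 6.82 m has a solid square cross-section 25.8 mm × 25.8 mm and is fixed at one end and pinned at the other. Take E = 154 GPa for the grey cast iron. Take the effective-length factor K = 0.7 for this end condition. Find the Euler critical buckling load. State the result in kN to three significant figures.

P_cr ≈ 2.46 kN

I = a⁴/12 = 25.8⁴/12 = 3.692×10^4 mm⁴
I = 3.692×10^4 mm⁴ = 3.692×10^-8 m⁴
Effective length L_e = K·L = 0.7 × 6.82 = 4.774 m
P_cr = π²EI / L_e² = π² × 154×10⁹ × 3.692×10^-8 / 4.774² = 2.462×10^3 N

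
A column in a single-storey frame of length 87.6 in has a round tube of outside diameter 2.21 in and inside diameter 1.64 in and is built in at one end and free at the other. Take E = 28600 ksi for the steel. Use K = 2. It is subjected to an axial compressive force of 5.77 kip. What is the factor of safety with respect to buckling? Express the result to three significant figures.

d_o = 2.21 in, d_i = 1.64 in
I = π(d_o⁴ − d_i⁴)/64 = π(2.21⁴ − 1.640⁴)/64 = 0.8159 in⁴
Effective length L_e = K·L = 2 × 87.6 = 175.2 in
P_cr = π²EI / L_e² = π² × 28600×10³ × 0.8159 / 175.2² = 7.503×10^3 lb
Factor of safety n = P_cr / P = 7.5026 / 5.77 = 1.30

n ≈ 1.30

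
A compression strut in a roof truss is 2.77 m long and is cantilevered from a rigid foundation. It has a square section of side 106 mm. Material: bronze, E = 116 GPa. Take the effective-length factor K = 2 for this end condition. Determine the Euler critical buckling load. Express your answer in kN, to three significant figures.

P_cr ≈ 392 kN

I = a⁴/12 = 106⁴/12 = 1.052×10^7 mm⁴
I = 1.052×10^7 mm⁴ = 1.052×10^-5 m⁴
Effective length L_e = K·L = 2 × 2.77 = 5.540 m
P_cr = π²EI / L_e² = π² × 116×10⁹ × 1.052×10^-5 / 5.540² = 3.924×10^5 N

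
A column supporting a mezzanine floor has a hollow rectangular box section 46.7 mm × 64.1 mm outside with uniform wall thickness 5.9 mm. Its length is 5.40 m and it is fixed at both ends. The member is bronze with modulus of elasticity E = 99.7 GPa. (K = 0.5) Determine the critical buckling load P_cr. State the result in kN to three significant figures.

P_cr ≈ 48.4 kN

Inner dimensions: h_i = 64.1 − 2×5.9 = 52.30 mm, b_i = 46.7 − 2×5.9 = 34.90 mm
Weak-axis I_min = (h_o·b_o³ − h_i·b_i³)/12 with b_o = 46.7, b_i = 34.90 mm (shorter outer/inner sides).
I_min = (64.1×46.7³ − 52.30×34.90³)/12 = 3.588×10^5 mm⁴
I = 3.588×10^5 mm⁴ = 3.588×10^-7 m⁴
Effective length L_e = K·L = 0.5 × 5.40 = 2.700 m
P_cr = π²EI / L_e² = π² × 99.7×10⁹ × 3.588×10^-7 / 2.700² = 4.843×10^4 N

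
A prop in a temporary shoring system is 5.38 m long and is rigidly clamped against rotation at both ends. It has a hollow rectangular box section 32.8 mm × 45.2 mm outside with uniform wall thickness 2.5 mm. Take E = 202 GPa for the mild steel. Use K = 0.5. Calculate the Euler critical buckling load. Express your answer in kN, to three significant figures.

Inner dimensions: h_i = 45.2 − 2×2.5 = 40.20 mm, b_i = 32.8 − 2×2.5 = 27.80 mm
Weak-axis I_min = (h_o·b_o³ − h_i·b_i³)/12 with b_o = 32.8, b_i = 27.80 mm (shorter outer/inner sides).
I_min = (45.2×32.8³ − 40.20×27.80³)/12 = 6.094×10^4 mm⁴
I = 6.094×10^4 mm⁴ = 6.094×10^-8 m⁴
Effective length L_e = K·L = 0.5 × 5.38 = 2.690 m
P_cr = π²EI / L_e² = π² × 202×10⁹ × 6.094×10^-8 / 2.690² = 1.679×10^4 N

P_cr ≈ 16.8 kN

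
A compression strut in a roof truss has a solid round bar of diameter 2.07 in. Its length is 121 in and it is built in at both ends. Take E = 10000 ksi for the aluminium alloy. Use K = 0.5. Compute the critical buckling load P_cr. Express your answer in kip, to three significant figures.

P_cr ≈ 24.3 kip

I = πd⁴/64 = π×2.07⁴/64 = 0.9013 in⁴
Effective length L_e = K·L = 0.5 × 121 = 60.50 in
P_cr = π²EI / L_e² = π² × 10000×10³ × 0.9013 / 60.50² = 2.430×10^4 lb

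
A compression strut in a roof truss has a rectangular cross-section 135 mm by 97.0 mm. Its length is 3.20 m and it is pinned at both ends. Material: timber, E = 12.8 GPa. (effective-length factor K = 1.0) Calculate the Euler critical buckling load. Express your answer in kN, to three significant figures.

Buckling occurs about the weak axis: I_min = h·b³/12 with b = 97.0 mm (the shorter side).
I_min = 135×97.0³/12 = 1.027×10^7 mm⁴
I = 1.027×10^7 mm⁴ = 1.027×10^-5 m⁴
Effective length L_e = K·L = 1 × 3.20 = 3.200 m
P_cr = π²EI / L_e² = π² × 12.8×10⁹ × 1.027×10^-5 / 3.200² = 1.267×10^5 N

P_cr ≈ 127 kN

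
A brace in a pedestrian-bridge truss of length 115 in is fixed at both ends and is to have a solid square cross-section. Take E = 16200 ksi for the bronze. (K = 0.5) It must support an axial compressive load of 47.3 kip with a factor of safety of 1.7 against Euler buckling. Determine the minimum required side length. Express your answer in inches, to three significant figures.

Required P_cr = n·P = 1.7 × 47.3 = 80.41 kip
L_e = K·L = 0.5 × 115 = 57.50 in
Required I = P_cr·L_e²/(π²E) = 8.041×10^4 × 57.50² / (π² × 1.62×10^7) = 1.663 in⁴
Solid square: I = a⁴/12  ⇒  a = (12I)^(1/4) = (12×1.663)^(1/4) = 2.11 in

a ≈ 2.11 in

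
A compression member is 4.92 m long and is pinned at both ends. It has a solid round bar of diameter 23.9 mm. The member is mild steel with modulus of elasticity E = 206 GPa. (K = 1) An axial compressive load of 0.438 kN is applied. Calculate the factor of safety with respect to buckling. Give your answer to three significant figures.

I = πd⁴/64 = π×23.9⁴/64 = 1.602×10^4 mm⁴
I = 1.602×10^4 mm⁴ = 1.602×10^-8 m⁴
Effective length L_e = K·L = 1 × 4.92 = 4.920 m
P_cr = π²EI / L_e² = π² × 206×10⁹ × 1.602×10^-8 / 4.920² = 1.345×10^3 N
Factor of safety n = P_cr / P = 1.3452 / 0.438 = 3.07

n ≈ 3.07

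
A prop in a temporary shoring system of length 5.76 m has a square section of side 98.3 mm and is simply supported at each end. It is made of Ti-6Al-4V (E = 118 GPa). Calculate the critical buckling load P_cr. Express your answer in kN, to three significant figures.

I = a⁴/12 = 98.3⁴/12 = 7.781×10^6 mm⁴
I = 7.781×10^6 mm⁴ = 7.781×10^-6 m⁴
Effective length L_e = K·L = 1 × 5.76 = 5.760 m
P_cr = π²EI / L_e² = π² × 118×10⁹ × 7.781×10^-6 / 5.760² = 2.731×10^5 N

P_cr ≈ 273 kN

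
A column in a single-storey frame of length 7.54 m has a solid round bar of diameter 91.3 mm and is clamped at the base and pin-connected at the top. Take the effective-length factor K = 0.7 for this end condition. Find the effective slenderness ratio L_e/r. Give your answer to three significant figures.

λ ≈ 231

I = πd⁴/64 = π×91.3⁴/64 = 3.411×10^6 mm⁴
A = 6.547×10^3 mm²;  r_min = √(I/A) = √(3.411×10^6/6.547×10^3) = 22.82 mm
L_e = K·L = 0.7 × 7.54 m = 5.278 m = 5278.0 mm
λ = L_e / r_min = 5278.0 / 22.82 = 231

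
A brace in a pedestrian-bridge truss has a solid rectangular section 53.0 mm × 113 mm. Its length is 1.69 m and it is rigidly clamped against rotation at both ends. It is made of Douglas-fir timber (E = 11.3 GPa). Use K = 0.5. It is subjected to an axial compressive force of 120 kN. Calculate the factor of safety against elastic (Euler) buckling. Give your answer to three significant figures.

n ≈ 1.82

Buckling occurs about the weak axis: I_min = h·b³/12 with b = 53.0 mm (the shorter side).
I_min = 113×53.0³/12 = 1.402×10^6 mm⁴
I = 1.402×10^6 mm⁴ = 1.402×10^-6 m⁴
Effective length L_e = K·L = 0.5 × 1.69 = 0.8450 m
P_cr = π²EI / L_e² = π² × 11.3×10⁹ × 1.402×10^-6 / 0.8450² = 2.190×10^5 N
Factor of safety n = P_cr / P = 218.97 / 120 = 1.82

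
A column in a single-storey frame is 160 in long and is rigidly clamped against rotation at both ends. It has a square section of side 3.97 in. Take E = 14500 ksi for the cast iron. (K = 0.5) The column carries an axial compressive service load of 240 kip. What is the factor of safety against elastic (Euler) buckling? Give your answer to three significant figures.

n ≈ 1.93

I = a⁴/12 = 3.97⁴/12 = 20.70 in⁴
Effective length L_e = K·L = 0.5 × 160 = 80.00 in
P_cr = π²EI / L_e² = π² × 14500×10³ × 20.70 / 80.00² = 4.629×10^5 lb
Factor of safety n = P_cr / P = 462.88 / 240 = 1.93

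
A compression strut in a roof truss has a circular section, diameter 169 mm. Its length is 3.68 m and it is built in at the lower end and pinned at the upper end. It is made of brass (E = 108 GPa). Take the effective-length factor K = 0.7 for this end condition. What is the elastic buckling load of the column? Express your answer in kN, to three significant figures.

P_cr ≈ 6430 kN

I = πd⁴/64 = π×169⁴/64 = 4.004×10^7 mm⁴
I = 4.004×10^7 mm⁴ = 4.004×10^-5 m⁴
Effective length L_e = K·L = 0.7 × 3.68 = 2.576 m
P_cr = π²EI / L_e² = π² × 108×10⁹ × 4.004×10^-5 / 2.576² = 6.432×10^6 N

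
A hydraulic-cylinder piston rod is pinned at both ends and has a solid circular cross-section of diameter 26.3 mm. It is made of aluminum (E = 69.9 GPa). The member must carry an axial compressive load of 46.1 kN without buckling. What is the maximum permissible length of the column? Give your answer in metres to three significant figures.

I = πd⁴/64 = π×26.3⁴/64 = 2.349×10^4 mm⁴
I = 2.349×10^-8 m⁴
At the buckling limit P_cr = P = 4.610×10^4 N
From P_cr = π²EI/(K·L)²:  L = (1/K)·√(π²EI/P_cr) = (1/1)·√(π²×6.99×10^10×2.349×10^-8/4.610×10^4)
L = 0.593 m

L_max ≈ 0.593 m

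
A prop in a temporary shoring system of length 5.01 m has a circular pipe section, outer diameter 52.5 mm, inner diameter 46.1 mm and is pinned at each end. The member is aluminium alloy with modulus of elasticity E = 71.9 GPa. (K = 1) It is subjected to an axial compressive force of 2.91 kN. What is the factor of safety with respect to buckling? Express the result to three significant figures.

n ≈ 1.47

d_o = 52.5 mm, d_i = 46.1 mm
I = π(d_o⁴ − d_i⁴)/64 = π(52.5⁴ − 46.10⁴)/64 = 1.512×10^5 mm⁴
I = 1.512×10^5 mm⁴ = 1.512×10^-7 m⁴
Effective length L_e = K·L = 1 × 5.01 = 5.010 m
P_cr = π²EI / L_e² = π² × 71.9×10⁹ × 1.512×10^-7 / 5.010² = 4.275×10^3 N
Factor of safety n = P_cr / P = 4.2749 / 2.91 = 1.47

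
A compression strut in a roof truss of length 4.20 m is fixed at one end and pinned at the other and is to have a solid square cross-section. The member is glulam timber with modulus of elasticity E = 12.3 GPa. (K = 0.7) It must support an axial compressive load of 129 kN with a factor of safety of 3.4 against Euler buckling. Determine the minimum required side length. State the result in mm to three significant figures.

Required P_cr = n·P = 3.4 × 129 = 438.6 kN
L_e = K·L = 0.7 × 4.20 = 2.940 m
Required I = P_cr·L_e²/(π²E) = 4.386×10^5 × 2.940² / (π² × 1.23×10^10) = 3.123×10^-5 m⁴
I_req = 3.123×10^7 mm⁴
Solid square: I = a⁴/12  ⇒  a = (12I)^(1/4) = (12×3.123×10^7)^(1/4) = 139 mm

a ≈ 139 mm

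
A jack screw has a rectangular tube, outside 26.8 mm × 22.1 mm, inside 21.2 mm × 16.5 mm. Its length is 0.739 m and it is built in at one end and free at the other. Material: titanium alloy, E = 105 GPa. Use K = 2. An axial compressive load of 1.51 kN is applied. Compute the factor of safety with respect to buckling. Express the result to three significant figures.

Weak-axis I_min = (h_o·b_o³ − h_i·b_i³)/12 with b_o = 22.1, b_i = 16.50 mm (shorter outer/inner sides).
I_min = (26.8×22.1³ − 21.20×16.50³)/12 = 1.617×10^4 mm⁴
I = 1.617×10^4 mm⁴ = 1.617×10^-8 m⁴
Effective length L_e = K·L = 2 × 0.739 = 1.478 m
P_cr = π²EI / L_e² = π² × 105×10⁹ × 1.617×10^-8 / 1.478² = 7.671×10^3 N
Factor of safety n = P_cr / P = 7.6711 / 1.51 = 5.08

n ≈ 5.08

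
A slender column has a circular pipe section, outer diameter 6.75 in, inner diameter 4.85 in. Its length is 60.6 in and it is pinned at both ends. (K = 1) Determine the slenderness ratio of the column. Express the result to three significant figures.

d_o = 6.75 in, d_i = 4.85 in
I = π(d_o⁴ − d_i⁴)/64 = π(6.75⁴ − 4.850⁴)/64 = 74.74 in⁴
A = 17.31 in²;  r_min = √(I/A) = √(74.74/17.31) = 2.078 in
L_e = K·L = 1 × 60.6 = 60.60 in
λ = L_e / r_min = 60.600 / 2.078 = 29.2

λ ≈ 29.2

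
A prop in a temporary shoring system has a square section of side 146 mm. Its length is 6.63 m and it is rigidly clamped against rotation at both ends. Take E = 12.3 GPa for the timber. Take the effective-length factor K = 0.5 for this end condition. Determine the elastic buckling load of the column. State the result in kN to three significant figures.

I = a⁴/12 = 146⁴/12 = 3.786×10^7 mm⁴
I = 3.786×10^7 mm⁴ = 3.786×10^-5 m⁴
Effective length L_e = K·L = 0.5 × 6.63 = 3.315 m
P_cr = π²EI / L_e² = π² × 12.3×10⁹ × 3.786×10^-5 / 3.315² = 4.183×10^5 N

P_cr ≈ 418 kN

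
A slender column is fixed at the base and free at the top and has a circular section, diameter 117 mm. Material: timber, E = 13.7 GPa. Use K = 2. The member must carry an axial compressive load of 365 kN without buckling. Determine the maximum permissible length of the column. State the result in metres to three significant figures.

I = πd⁴/64 = π×117⁴/64 = 9.198×10^6 mm⁴
I = 9.198×10^-6 m⁴
At the buckling limit P_cr = P = 3.650×10^5 N
From P_cr = π²EI/(K·L)²:  L = (1/K)·√(π²EI/P_cr) = (1/2)·√(π²×1.37×10^10×9.198×10^-6/3.650×10^5)
L = 0.923 m

L_max ≈ 0.923 m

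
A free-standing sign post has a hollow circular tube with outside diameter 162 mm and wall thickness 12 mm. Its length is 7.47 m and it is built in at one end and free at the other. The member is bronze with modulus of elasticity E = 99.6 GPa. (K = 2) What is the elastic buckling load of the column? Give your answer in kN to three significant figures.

Inner diameter d_i = 162 − 2×12 = 138.0 mm
I = π(d_o⁴ − d_i⁴)/64 = π(162⁴ − 138.0⁴)/64 = 1.601×10^7 mm⁴
I = 1.601×10^7 mm⁴ = 1.601×10^-5 m⁴
Effective length L_e = K·L = 2 × 7.47 = 14.94 m
P_cr = π²EI / L_e² = π² × 99.6×10⁹ × 1.601×10^-5 / 14.94² = 7.049×10^4 N

P_cr ≈ 70.5 kN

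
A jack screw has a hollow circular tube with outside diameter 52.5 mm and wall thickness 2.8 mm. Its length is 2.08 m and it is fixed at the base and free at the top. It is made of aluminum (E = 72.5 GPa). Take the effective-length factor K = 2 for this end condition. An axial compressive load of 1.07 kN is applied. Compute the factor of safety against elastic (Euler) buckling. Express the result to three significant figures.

n ≈ 5.23

Inner diameter d_i = 52.5 − 2×2.8 = 46.90 mm
I = π(d_o⁴ − d_i⁴)/64 = π(52.5⁴ − 46.90⁴)/64 = 1.354×10^5 mm⁴
I = 1.354×10^5 mm⁴ = 1.354×10^-7 m⁴
Effective length L_e = K·L = 2 × 2.08 = 4.160 m
P_cr = π²EI / L_e² = π² × 72.5×10⁹ × 1.354×10^-7 / 4.160² = 5.599×10^3 N
Factor of safety n = P_cr / P = 5.5991 / 1.07 = 5.23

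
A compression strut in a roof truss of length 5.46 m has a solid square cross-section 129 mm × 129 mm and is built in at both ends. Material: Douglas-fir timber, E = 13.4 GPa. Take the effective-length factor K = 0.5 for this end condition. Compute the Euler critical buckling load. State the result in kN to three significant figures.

P_cr ≈ 410 kN

I = a⁴/12 = 129⁴/12 = 2.308×10^7 mm⁴
I = 2.308×10^7 mm⁴ = 2.308×10^-5 m⁴
Effective length L_e = K·L = 0.5 × 5.46 = 2.730 m
P_cr = π²EI / L_e² = π² × 13.4×10⁹ × 2.308×10^-5 / 2.730² = 4.095×10^5 N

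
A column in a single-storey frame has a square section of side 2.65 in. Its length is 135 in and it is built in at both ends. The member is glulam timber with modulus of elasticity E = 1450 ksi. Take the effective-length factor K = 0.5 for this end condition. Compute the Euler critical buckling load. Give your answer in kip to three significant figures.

P_cr ≈ 12.9 kip

I = a⁴/12 = 2.65⁴/12 = 4.110 in⁴
Effective length L_e = K·L = 0.5 × 135 = 67.50 in
P_cr = π²EI / L_e² = π² × 1450×10³ × 4.110 / 67.50² = 1.291×10^4 lb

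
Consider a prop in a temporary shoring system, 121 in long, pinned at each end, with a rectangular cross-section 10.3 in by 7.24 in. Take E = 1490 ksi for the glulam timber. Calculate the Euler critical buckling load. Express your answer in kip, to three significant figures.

P_cr ≈ 327 kip

Buckling occurs about the weak axis: I_min = h·b³/12 with b = 7.24 in (the shorter side).
I_min = 10.3×7.24³/12 = 325.7 in⁴
Effective length L_e = K·L = 1 × 121 = 121.0 in
P_cr = π²EI / L_e² = π² × 1490×10³ × 325.7 / 121.0² = 3.272×10^5 lb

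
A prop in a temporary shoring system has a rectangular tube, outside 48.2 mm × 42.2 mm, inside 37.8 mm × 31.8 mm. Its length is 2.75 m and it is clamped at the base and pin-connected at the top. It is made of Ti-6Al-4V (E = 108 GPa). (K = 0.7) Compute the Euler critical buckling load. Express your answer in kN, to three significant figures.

Weak-axis I_min = (h_o·b_o³ − h_i·b_i³)/12 with b_o = 42.2, b_i = 31.80 mm (shorter outer/inner sides).
I_min = (48.2×42.2³ − 37.80×31.80³)/12 = 2.006×10^5 mm⁴
I = 2.006×10^5 mm⁴ = 2.006×10^-7 m⁴
Effective length L_e = K·L = 0.7 × 2.75 = 1.925 m
P_cr = π²EI / L_e² = π² × 108×10⁹ × 2.006×10^-7 / 1.925² = 5.769×10^4 N

P_cr ≈ 57.7 kN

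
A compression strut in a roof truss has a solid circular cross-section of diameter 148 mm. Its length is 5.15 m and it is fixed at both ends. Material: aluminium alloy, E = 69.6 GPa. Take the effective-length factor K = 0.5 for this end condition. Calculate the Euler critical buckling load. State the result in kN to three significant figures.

P_cr ≈ 2440 kN

I = πd⁴/64 = π×148⁴/64 = 2.355×10^7 mm⁴
I = 2.355×10^7 mm⁴ = 2.355×10^-5 m⁴
Effective length L_e = K·L = 0.5 × 5.15 = 2.575 m
P_cr = π²EI / L_e² = π² × 69.6×10⁹ × 2.355×10^-5 / 2.575² = 2.440×10^6 N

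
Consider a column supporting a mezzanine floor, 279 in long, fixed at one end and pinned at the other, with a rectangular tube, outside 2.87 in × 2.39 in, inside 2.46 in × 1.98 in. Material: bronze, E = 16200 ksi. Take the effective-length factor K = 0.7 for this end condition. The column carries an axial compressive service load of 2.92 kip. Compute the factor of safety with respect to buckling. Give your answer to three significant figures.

Weak-axis I_min = (h_o·b_o³ − h_i·b_i³)/12 with b_o = 2.39, b_i = 1.980 in (shorter outer/inner sides).
I_min = (2.87×2.39³ − 2.460×1.980³)/12 = 1.674 in⁴
Effective length L_e = K·L = 0.7 × 279 = 195.3 in
P_cr = π²EI / L_e² = π² × 16200×10³ × 1.674 / 195.3² = 7.016×10^3 lb
Factor of safety n = P_cr / P = 7.0164 / 2.92 = 2.40

n ≈ 2.40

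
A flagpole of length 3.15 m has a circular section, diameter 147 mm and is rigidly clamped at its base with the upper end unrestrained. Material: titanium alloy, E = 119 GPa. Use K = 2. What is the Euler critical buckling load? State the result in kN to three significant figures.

I = πd⁴/64 = π×147⁴/64 = 2.292×10^7 mm⁴
I = 2.292×10^7 mm⁴ = 2.292×10^-5 m⁴
Effective length L_e = K·L = 2 × 3.15 = 6.300 m
P_cr = π²EI / L_e² = π² × 119×10⁹ × 2.292×10^-5 / 6.300² = 6.783×10^5 N

P_cr ≈ 678 kN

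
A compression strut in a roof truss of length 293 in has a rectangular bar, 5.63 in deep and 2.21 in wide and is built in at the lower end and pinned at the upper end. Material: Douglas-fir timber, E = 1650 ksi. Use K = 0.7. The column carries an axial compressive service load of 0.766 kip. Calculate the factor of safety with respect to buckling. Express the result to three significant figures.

n ≈ 2.56

Buckling occurs about the weak axis: I_min = h·b³/12 with b = 2.21 in (the shorter side).
I_min = 5.63×2.21³/12 = 5.064 in⁴
Effective length L_e = K·L = 0.7 × 293 = 205.1 in
P_cr = π²EI / L_e² = π² × 1650×10³ × 5.064 / 205.1² = 1.960×10^3 lb
Factor of safety n = P_cr / P = 1.9605 / 0.766 = 2.56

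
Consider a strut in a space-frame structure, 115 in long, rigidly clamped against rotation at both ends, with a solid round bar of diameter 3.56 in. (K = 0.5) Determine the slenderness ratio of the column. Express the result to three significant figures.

For a solid circle r = d/4 = 3.56/4 = 0.8900 in
L_e = K·L = 0.5 × 115 = 57.50 in
λ = L_e / r_min = 57.500 / 0.8900 = 64.6

λ ≈ 64.6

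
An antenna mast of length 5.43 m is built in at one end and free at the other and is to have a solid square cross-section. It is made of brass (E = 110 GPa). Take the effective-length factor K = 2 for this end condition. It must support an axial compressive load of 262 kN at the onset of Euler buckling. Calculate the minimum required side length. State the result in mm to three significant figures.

a ≈ 136 mm

L_e = K·L = 2 × 5.43 = 10.86 m
Required I = P_cr·L_e²/(π²E) = 2.620×10^5 × 10.86² / (π² × 1.10×10^11) = 2.846×10^-5 m⁴
I_req = 2.846×10^7 mm⁴
Solid square: I = a⁴/12  ⇒  a = (12I)^(1/4) = (12×2.846×10^7)^(1/4) = 136 mm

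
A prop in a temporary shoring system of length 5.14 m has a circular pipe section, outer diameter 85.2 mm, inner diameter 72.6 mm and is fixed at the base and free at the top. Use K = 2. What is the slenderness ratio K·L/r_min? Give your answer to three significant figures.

d_o = 85.2 mm, d_i = 72.6 mm
I = π(d_o⁴ − d_i⁴)/64 = π(85.2⁴ − 72.60⁴)/64 = 1.223×10^6 mm⁴
A = 1.562×10^3 mm²;  r_min = √(I/A) = √(1.223×10^6/1.562×10^3) = 27.98 mm
L_e = K·L = 2 × 5.14 m = 10.28 m = 10280 mm
λ = L_e / r_min = 10280 / 27.98 = 367

λ ≈ 367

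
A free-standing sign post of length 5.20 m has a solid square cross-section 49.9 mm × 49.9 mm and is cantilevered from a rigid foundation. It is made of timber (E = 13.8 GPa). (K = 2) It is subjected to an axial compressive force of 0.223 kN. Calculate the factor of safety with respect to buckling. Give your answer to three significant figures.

n ≈ 2.92

I = a⁴/12 = 49.9⁴/12 = 5.167×10^5 mm⁴
I = 5.167×10^5 mm⁴ = 5.167×10^-7 m⁴
Effective length L_e = K·L = 2 × 5.20 = 10.40 m
P_cr = π²EI / L_e² = π² × 13.8×10⁹ × 5.167×10^-7 / 10.40² = 650.6 N
Factor of safety n = P_cr / P = 0.65063 / 0.223 = 2.92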